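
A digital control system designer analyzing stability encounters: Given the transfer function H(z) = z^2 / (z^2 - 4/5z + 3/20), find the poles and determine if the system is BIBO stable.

Poles are roots of the denominator: z^2 - 4/5z + 3/20 = 0.
Quadratic formula: z = [-(-4/5) +/- sqrt((-4/5)^2 - 4*(3/20))] / 2
Discriminant = 16/25 - 3/5 = 1/25; sqrt = 1/5.
z = (4/5 +/- 1/5) / 2 => z = 1/2 or z = 3/10.
|p1| = 3/10, |p2| = 1/2.
For BIBO stability, all poles must lie inside the unit circle (|p| < 1).
System is STABLE since both |p| < 1.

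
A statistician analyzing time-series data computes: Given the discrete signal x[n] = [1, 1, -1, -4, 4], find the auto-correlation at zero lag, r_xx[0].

The auto-correlation at zero lag r_xx[0] equals the signal energy.
r_xx[0] = sum of x[n]^2 = 1^2 + 1^2 + (-1)^2 + (-4)^2 + 4^2
= 1 + 1 + 1 + 16 + 16 = 35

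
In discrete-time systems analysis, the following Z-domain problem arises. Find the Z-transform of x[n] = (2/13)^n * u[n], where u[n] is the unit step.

The Z-transform of a^n * u[n] is z/(z-a) for |z| > |a|.
Here a = 2/13, so X(z) = z/(z - (2/13)) = 13z/(13z - 2)
ROC: |z| > 2/13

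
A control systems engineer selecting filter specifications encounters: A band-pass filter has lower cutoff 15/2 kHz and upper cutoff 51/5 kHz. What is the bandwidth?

Bandwidth = f_high - f_low
= 51/5 kHz - 15/2 kHz = 27/10 kHz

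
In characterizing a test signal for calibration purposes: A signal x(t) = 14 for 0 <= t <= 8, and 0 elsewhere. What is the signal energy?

Energy = integral of |x(t)|^2 dt over the signal duration
= 14^2 * 8 = 196 * 8 = 1568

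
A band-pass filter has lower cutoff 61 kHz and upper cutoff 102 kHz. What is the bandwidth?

Bandwidth = f_high - f_low
= 102 kHz - 61 kHz = 41 kHz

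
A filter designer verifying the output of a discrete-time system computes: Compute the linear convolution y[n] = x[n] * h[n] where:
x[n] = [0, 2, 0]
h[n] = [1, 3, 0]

y[n] = sum_k x[k]*h[n-k]. Output length = len(x) + len(h) - 1 = 3 + 3 - 1 = 5.
y[0] = 0*1 = 0
y[1] = 2*1 + 0*3 = 2
y[2] = 0*1 + 2*3 + 0*0 = 6
y[3] = 0*3 + 2*0 = 0
y[4] = 0*0 = 0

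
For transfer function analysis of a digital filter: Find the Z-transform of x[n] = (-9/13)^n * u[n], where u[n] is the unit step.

The Z-transform of a^n * u[n] is z/(z-a) for |z| > |a|.
Here a = -9/13, so X(z) = z/(z - (-9/13)) = 13z/(13z + 9)
ROC: |z| > 9/13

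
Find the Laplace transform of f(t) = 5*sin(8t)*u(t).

Standard pair: sin(wt)*u(t) <-> w/(s^2+w^2)
With w = 8: L{5*sin(8t)*u(t)} = 40/(s^2+64)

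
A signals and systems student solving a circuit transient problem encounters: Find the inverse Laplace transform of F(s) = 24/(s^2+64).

Standard pair: w/(s^2+w^2) <-> sin(wt)*u(t)
Recognize w^2 = 64, so w = 8; numerator 24 = 3*8.
f(t) = 3*sin(8t)*u(t)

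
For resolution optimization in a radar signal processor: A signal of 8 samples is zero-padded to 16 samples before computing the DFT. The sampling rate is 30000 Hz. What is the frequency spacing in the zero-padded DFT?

Original DFT: N = 8, resolution = f_s/N = 30000/8 = 3750 Hz
Zero-padded DFT: N = 16, resolution = f_s/N = 30000/16 = 1875 Hz
Zero-padding interpolates the spectrum (finer frequency grid)
but does NOT improve the true spectral resolution (ability to resolve close frequencies).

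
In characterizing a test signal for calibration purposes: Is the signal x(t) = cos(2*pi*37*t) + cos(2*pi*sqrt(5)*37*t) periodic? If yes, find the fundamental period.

f1 = 37 Hz, f2 = 37*sqrt(5) Hz
Ratio f2/f1 = sqrt(5), which is irrational.
Since the frequency ratio is irrational, no common period exists.
The signal is not periodic.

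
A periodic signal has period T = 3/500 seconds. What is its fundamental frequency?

The fundamental frequency is the reciprocal of the period.
f = 1/T = 1/(3/500) = 500/3 Hz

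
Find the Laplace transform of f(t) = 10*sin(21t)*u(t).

Standard pair: sin(wt)*u(t) <-> w/(s^2+w^2)
With w = 21: L{10*sin(21t)*u(t)} = 210/(s^2+441)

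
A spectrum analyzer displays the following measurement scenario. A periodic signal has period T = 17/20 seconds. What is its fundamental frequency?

The fundamental frequency is the reciprocal of the period.
f = 1/T = 1/(17/20) = 20/17 Hz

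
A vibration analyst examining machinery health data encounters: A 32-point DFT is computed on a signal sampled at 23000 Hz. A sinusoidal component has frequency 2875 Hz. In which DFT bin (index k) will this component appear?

DFT frequency resolution = f_s/N = 23000/32 = 2875/4 Hz
Bin index k = f_signal / resolution = 2875 / 2875/4 = 4
The signal frequency 2875 Hz falls in DFT bin k = 4.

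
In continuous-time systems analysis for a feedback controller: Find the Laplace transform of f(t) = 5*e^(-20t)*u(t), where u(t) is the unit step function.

Standard Laplace transform pair:
e^(-at)*u(t) <-> 1/(s+a)
With a = 20: L{5*e^(-20t)*u(t)} = 5/(s+20), ROC: Re(s) > -20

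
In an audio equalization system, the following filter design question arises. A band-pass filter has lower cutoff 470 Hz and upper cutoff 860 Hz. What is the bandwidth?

Bandwidth = f_high - f_low
= 860 Hz - 470 Hz = 390 Hz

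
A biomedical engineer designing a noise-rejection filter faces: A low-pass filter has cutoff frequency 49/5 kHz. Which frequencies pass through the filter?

A low-pass filter passes all frequencies below the cutoff frequency 49/5 kHz and attenuates higher frequencies.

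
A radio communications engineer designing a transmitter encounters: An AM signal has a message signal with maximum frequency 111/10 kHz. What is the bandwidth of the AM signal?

In AM (double-sideband), the bandwidth is twice the message frequency.
BW = 2 * f_m = 2 * 111/10 kHz = 111/5 kHz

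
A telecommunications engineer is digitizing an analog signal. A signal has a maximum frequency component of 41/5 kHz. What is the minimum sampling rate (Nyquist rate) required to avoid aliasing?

By the Nyquist-Shannon sampling theorem,
the minimum sampling rate (Nyquist rate) must be at least 2 * f_max.
Nyquist rate = 2 * 41/5 kHz = 82/5 kHz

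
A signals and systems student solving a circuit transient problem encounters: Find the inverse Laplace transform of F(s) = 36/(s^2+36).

Standard pair: w/(s^2+w^2) <-> sin(wt)*u(t)
Recognize w^2 = 36, so w = 6; numerator 36 = 6*6.
f(t) = 6*sin(6t)*u(t)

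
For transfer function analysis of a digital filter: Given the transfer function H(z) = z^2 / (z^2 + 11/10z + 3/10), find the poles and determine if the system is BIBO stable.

Poles are roots of the denominator: z^2 + 11/10z + 3/10 = 0.
Quadratic formula: z = [-(11/10) +/- sqrt((11/10)^2 - 4*(3/10))] / 2
Discriminant = 121/100 - 6/5 = 1/100; sqrt = 1/10.
z = (-11/10 +/- 1/10) / 2 => z = -1/2 or z = -3/5.
|p1| = 3/5, |p2| = 1/2.
For BIBO stability, all poles must lie inside the unit circle (|p| < 1).
System is STABLE since both |p| < 1.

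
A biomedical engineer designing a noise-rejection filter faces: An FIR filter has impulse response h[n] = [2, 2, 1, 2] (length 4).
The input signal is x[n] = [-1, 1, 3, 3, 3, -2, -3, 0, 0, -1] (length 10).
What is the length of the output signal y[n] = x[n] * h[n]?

For linear convolution, the output length is:
len(y) = len(x) + len(h) - 1 = 10 + 4 - 1 = 13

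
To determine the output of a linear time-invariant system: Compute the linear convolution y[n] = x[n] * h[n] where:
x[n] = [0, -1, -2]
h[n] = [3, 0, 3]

y[n] = sum_k x[k]*h[n-k]. Output length = len(x) + len(h) - 1 = 3 + 3 - 1 = 5.
y[0] = 0*3 = 0
y[1] = -1*3 + 0*0 = -3
y[2] = -2*3 + -1*0 + 0*3 = -6
y[3] = -2*0 + -1*3 = -3
y[4] = -2*3 = -6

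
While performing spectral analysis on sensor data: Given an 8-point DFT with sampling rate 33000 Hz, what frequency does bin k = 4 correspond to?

The frequency of DFT bin k is: f_k = k * f_s / N
f_4 = 4 * 33000 / 8 = 16500 Hz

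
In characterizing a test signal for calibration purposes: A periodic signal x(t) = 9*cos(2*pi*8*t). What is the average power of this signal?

Average power of A*cos(wt) is A^2/2.
P = 9^2 / 2 = 81/2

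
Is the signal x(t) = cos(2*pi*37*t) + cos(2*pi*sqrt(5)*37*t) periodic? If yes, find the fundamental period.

f1 = 37 Hz, f2 = 37*sqrt(5) Hz
Ratio f2/f1 = sqrt(5), which is irrational.
Since the frequency ratio is irrational, no common period exists.
The signal is not periodic.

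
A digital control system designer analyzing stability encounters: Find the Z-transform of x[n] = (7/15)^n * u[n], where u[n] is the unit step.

The Z-transform of a^n * u[n] is z/(z-a) for |z| > |a|.
Here a = 7/15, so X(z) = z/(z - (7/15)) = 15z/(15z - 7)
ROC: |z| > 7/15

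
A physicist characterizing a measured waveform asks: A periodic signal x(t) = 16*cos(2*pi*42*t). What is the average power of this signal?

Average power of A*cos(wt) is A^2/2.
P = 16^2 / 2 = 256/2 = 128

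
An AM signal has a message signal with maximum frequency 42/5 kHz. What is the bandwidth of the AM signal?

In AM (double-sideband), the bandwidth is twice the message frequency.
BW = 2 * f_m = 2 * 42/5 kHz = 84/5 kHz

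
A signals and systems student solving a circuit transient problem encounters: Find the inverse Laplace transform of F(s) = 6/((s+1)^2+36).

Standard pair: w/((s+a)^2+w^2) <-> e^(-at)*sin(wt)*u(t)
With a=1, w=6: f(t) = e^(-t)*sin(6t)*u(t)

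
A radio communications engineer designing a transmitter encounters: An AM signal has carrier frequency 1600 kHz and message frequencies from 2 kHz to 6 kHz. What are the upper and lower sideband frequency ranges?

Upper sideband (USB) = fc + [fm_low, fm_high] = 1600 + [2, 6] = [1602, 1606] kHz
Lower sideband (LSB) = fc - [fm_high, fm_low] = 1600 - [6, 2] = [1594, 1598] kHz
Total occupied spectrum: 1594 kHz to 1606 kHz (plus carrier at 1600 kHz)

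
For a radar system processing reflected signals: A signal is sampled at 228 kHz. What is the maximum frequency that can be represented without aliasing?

The maximum frequency that can be represented without aliasing
is the Nyquist frequency: f_max = f_s / 2 = 228 kHz / 2 = 114 kHz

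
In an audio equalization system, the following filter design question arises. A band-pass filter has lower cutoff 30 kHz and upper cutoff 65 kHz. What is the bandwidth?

Bandwidth = f_high - f_low
= 65 kHz - 30 kHz = 35 kHz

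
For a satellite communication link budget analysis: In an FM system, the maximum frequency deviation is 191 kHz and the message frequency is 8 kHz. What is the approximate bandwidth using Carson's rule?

Carson's rule: BW = 2*(delta_f + f_m)
= 2*(191 + 8) kHz = 398 kHz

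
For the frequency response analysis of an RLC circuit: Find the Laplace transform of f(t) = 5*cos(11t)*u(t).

Standard pair: cos(wt)*u(t) <-> s/(s^2+w^2)
With w = 11: L{5*cos(11t)*u(t)} = 5s/(s^2+121)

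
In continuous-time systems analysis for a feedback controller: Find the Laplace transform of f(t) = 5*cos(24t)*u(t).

Standard pair: cos(wt)*u(t) <-> s/(s^2+w^2)
With w = 24: L{5*cos(24t)*u(t)} = 5s/(s^2+576)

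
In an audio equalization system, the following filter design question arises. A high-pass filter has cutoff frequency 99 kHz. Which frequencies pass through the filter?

A high-pass filter passes all frequencies above the cutoff frequency 99 kHz and attenuates lower frequencies.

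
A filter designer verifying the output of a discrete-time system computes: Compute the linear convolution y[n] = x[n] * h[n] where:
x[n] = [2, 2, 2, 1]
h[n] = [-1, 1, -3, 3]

y[n] = sum_k x[k]*h[n-k]. Output length = len(x) + len(h) - 1 = 4 + 4 - 1 = 7.
y[0] = 2*-1 = -2
y[1] = 2*-1 + 2*1 = 0
y[2] = 2*-1 + 2*1 + 2*-3 = -6
y[3] = 1*-1 + 2*1 + 2*-3 + 2*3 = 1
y[4] = 1*1 + 2*-3 + 2*3 = 1
y[5] = 1*-3 + 2*3 = 3
y[6] = 1*3 = 3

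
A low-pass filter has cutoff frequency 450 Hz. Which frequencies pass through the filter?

A low-pass filter passes all frequencies below the cutoff frequency 450 Hz and attenuates higher frequencies.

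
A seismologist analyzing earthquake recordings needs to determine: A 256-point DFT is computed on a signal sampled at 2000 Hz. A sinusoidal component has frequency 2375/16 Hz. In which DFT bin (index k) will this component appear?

DFT frequency resolution = f_s/N = 2000/256 = 125/16 Hz
Bin index k = f_signal / resolution = 2375/16 / 125/16 = 19
The signal frequency 2375/16 Hz falls in DFT bin k = 19.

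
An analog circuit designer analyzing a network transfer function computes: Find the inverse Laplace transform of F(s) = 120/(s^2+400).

Standard pair: w/(s^2+w^2) <-> sin(wt)*u(t)
Recognize w^2 = 400, so w = 20; numerator 120 = 6*20.
f(t) = 6*sin(20t)*u(t)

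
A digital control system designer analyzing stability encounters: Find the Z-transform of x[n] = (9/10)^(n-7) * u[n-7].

Time-shifting property: if X(z) = Z{x[n]}, then Z{x[n-d]} = z^(-d) * X(z)
X(z) = z/(z - 9/10) for x[n] = (9/10)^n * u[n]
Z{x[n-7]} = z^(-7) * z/(z - 9/10) = z^(-6)/(z - 9/10)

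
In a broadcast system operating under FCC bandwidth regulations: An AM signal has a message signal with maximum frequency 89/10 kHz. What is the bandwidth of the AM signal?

In AM (double-sideband), the bandwidth is twice the message frequency.
BW = 2 * f_m = 2 * 89/10 kHz = 89/5 kHz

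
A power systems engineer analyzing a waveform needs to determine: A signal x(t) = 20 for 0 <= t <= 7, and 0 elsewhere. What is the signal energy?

Energy = integral of |x(t)|^2 dt over the signal duration
= 20^2 * 7 = 400 * 7 = 2800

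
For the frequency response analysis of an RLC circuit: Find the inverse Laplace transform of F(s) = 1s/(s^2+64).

Standard pair: s/(s^2+w^2) <-> cos(wt)*u(t)
With k=1, w=8: f(t) = cos(8t)*u(t)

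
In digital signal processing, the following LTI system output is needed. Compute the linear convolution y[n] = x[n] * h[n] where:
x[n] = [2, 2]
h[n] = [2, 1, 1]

y[n] = sum_k x[k]*h[n-k]. Output length = len(x) + len(h) - 1 = 2 + 3 - 1 = 4.
y[0] = 2*2 = 4
y[1] = 2*2 + 2*1 = 6
y[2] = 2*1 + 2*1 = 4
y[3] = 2*1 = 2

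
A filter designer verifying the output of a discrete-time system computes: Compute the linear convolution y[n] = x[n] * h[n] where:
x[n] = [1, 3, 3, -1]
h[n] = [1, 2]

y[n] = sum_k x[k]*h[n-k]. Output length = len(x) + len(h) - 1 = 4 + 2 - 1 = 5.
y[0] = 1*1 = 1
y[1] = 3*1 + 1*2 = 5
y[2] = 3*1 + 3*2 = 9
y[3] = -1*1 + 3*2 = 5
y[4] = -1*2 = -2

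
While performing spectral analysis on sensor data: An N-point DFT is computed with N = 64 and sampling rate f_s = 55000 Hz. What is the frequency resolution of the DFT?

DFT frequency resolution = f_s / N
= 55000 / 64 = 6875/8 Hz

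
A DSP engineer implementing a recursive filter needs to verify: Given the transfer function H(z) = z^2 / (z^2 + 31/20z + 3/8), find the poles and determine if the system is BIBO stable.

Poles are roots of the denominator: z^2 + 31/20z + 3/8 = 0.
Quadratic formula: z = [-(31/20) +/- sqrt((31/20)^2 - 4*(3/8))] / 2
Discriminant = 961/400 - 3/2 = 361/400; sqrt = 19/20.
z = (-31/20 +/- 19/20) / 2 => z = -3/10 or z = -5/4.
|p1| = 5/4, |p2| = 3/10.
For BIBO stability, all poles must lie inside the unit circle (|p| < 1).
System is UNSTABLE since at least one |p| >= 1.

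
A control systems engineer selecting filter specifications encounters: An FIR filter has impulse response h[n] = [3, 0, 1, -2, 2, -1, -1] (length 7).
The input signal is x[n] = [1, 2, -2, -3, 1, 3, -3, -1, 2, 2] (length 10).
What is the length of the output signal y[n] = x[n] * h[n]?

For linear convolution, the output length is:
len(y) = len(x) + len(h) - 1 = 10 + 7 - 1 = 16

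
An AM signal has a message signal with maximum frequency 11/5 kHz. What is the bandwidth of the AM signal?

In AM (double-sideband), the bandwidth is twice the message frequency.
BW = 2 * f_m = 2 * 11/5 kHz = 22/5 kHz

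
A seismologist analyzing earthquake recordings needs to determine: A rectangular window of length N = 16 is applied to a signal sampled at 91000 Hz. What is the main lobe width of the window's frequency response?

For a rectangular window of length N,
the main lobe width in frequency is 2*f_s/N.
= 2*91000/16 = 11375 Hz
This determines the minimum frequency separation for resolving two sinusoids.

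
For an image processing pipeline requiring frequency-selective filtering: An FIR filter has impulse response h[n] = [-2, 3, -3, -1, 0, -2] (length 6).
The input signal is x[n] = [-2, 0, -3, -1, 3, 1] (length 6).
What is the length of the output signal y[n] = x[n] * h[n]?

For linear convolution, the output length is:
len(y) = len(x) + len(h) - 1 = 6 + 6 - 1 = 11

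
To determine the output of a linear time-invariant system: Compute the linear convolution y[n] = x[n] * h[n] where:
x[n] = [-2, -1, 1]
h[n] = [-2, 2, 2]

y[n] = sum_k x[k]*h[n-k]. Output length = len(x) + len(h) - 1 = 3 + 3 - 1 = 5.
y[0] = -2*-2 = 4
y[1] = -1*-2 + -2*2 = -2
y[2] = 1*-2 + -1*2 + -2*2 = -8
y[3] = 1*2 + -1*2 = 0
y[4] = 1*2 = 2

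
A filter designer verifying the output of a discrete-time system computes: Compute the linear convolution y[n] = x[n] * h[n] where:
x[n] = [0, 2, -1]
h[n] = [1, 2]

y[n] = sum_k x[k]*h[n-k]. Output length = len(x) + len(h) - 1 = 3 + 2 - 1 = 4.
y[0] = 0*1 = 0
y[1] = 2*1 + 0*2 = 2
y[2] = -1*1 + 2*2 = 3
y[3] = -1*2 = -2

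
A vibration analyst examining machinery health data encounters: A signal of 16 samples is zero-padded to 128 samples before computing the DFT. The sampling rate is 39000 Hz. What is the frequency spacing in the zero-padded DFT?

Original DFT: N = 16, resolution = f_s/N = 39000/16 = 4875/2 Hz
Zero-padded DFT: N = 128, resolution = f_s/N = 39000/128 = 4875/16 Hz
Zero-padding interpolates the spectrum (finer frequency grid)
but does NOT improve the true spectral resolution (ability to resolve close frequencies).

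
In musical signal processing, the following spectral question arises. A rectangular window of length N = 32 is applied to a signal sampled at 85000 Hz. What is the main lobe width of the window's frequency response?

For a rectangular window of length N,
the main lobe width in frequency is 2*f_s/N.
= 2*85000/32 = 10625/2 Hz
This determines the minimum frequency separation for resolving two sinusoids.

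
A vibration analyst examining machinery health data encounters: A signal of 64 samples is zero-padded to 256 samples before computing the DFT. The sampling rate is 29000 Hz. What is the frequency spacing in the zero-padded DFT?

Original DFT: N = 64, resolution = f_s/N = 29000/64 = 3625/8 Hz
Zero-padded DFT: N = 256, resolution = f_s/N = 29000/256 = 3625/32 Hz
Zero-padding interpolates the spectrum (finer frequency grid)
but does NOT improve the true spectral resolution (ability to resolve close frequencies).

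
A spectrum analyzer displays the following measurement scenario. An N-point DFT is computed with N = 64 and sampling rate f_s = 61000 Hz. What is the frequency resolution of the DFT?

DFT frequency resolution = f_s / N
= 61000 / 64 = 7625/8 Hz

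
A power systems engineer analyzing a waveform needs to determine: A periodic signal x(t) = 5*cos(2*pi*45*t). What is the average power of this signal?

Average power of A*cos(wt) is A^2/2.
P = 5^2 / 2 = 25/2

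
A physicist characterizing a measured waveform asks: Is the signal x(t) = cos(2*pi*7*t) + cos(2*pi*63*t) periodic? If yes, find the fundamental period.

f1 = 7 Hz, f2 = 63 Hz
Period T1 = 1/7, T2 = 1/63
Ratio T1/T2 = 63/7, which is rational.
The signal is periodic with fundamental period T = 1/GCD(7,63) = 1/7 s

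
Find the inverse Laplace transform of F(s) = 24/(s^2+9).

Standard pair: w/(s^2+w^2) <-> sin(wt)*u(t)
Recognize w^2 = 9, so w = 3; numerator 24 = 8*3.
f(t) = 8*sin(3t)*u(t)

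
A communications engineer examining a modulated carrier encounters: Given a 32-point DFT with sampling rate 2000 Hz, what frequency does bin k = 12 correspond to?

The frequency of DFT bin k is: f_k = k * f_s / N
f_12 = 12 * 2000 / 32 = 750 Hz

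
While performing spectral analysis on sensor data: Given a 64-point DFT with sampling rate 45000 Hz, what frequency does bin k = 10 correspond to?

The frequency of DFT bin k is: f_k = k * f_s / N
f_10 = 10 * 45000 / 64 = 28125/4 Hz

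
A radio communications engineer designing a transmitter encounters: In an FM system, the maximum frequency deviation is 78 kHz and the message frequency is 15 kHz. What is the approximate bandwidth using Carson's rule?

Carson's rule: BW = 2*(delta_f + f_m)
= 2*(78 + 15) kHz = 186 kHz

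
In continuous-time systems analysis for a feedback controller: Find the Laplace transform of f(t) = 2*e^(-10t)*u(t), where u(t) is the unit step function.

Standard Laplace transform pair:
e^(-at)*u(t) <-> 1/(s+a)
With a = 10: L{2*e^(-10t)*u(t)} = 2/(s+10), ROC: Re(s) > -10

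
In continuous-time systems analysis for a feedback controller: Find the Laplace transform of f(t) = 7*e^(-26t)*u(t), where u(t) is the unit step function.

Standard Laplace transform pair:
e^(-at)*u(t) <-> 1/(s+a)
With a = 26: L{7*e^(-26t)*u(t)} = 7/(s+26), ROC: Re(s) > -26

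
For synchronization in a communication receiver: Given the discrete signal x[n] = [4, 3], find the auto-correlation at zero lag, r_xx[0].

The auto-correlation at zero lag r_xx[0] equals the signal energy.
r_xx[0] = sum of x[n]^2 = 4^2 + 3^2
= 16 + 9 = 25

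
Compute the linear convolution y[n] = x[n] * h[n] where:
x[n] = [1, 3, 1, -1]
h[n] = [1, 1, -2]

y[n] = sum_k x[k]*h[n-k]. Output length = len(x) + len(h) - 1 = 4 + 3 - 1 = 6.
y[0] = 1*1 = 1
y[1] = 3*1 + 1*1 = 4
y[2] = 1*1 + 3*1 + 1*-2 = 2
y[3] = -1*1 + 1*1 + 3*-2 = -6
y[4] = -1*1 + 1*-2 = -3
y[5] = -1*-2 = 2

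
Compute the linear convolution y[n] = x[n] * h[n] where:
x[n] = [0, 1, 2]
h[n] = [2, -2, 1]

y[n] = sum_k x[k]*h[n-k]. Output length = len(x) + len(h) - 1 = 3 + 3 - 1 = 5.
y[0] = 0*2 = 0
y[1] = 1*2 + 0*-2 = 2
y[2] = 2*2 + 1*-2 + 0*1 = 2
y[3] = 2*-2 + 1*1 = -3
y[4] = 2*1 = 2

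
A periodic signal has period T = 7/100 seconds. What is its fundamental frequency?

The fundamental frequency is the reciprocal of the period.
f = 1/T = 1/(7/100) = 100/7 Hz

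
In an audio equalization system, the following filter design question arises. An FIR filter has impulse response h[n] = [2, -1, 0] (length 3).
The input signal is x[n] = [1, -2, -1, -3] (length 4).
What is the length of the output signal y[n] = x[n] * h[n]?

For linear convolution, the output length is:
len(y) = len(x) + len(h) - 1 = 4 + 3 - 1 = 6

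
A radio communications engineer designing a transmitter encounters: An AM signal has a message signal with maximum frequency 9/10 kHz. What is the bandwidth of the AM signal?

In AM (double-sideband), the bandwidth is twice the message frequency.
BW = 2 * f_m = 2 * 9/10 kHz = 9/5 kHz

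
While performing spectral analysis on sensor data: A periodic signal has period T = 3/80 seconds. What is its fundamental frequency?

The fundamental frequency is the reciprocal of the period.
f = 1/T = 1/(3/80) = 80/3 Hz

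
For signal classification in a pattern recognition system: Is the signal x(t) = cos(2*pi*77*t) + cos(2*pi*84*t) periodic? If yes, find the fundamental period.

f1 = 77 Hz, f2 = 84 Hz
Period T1 = 1/77, T2 = 1/84
Ratio T1/T2 = 84/77, which is rational.
The signal is periodic with fundamental period T = 1/GCD(77,84) = 1/7 s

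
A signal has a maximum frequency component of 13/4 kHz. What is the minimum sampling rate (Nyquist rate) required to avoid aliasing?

By the Nyquist-Shannon sampling theorem,
the minimum sampling rate (Nyquist rate) must be at least 2 * f_max.
Nyquist rate = 2 * 13/4 kHz = 13/2 kHz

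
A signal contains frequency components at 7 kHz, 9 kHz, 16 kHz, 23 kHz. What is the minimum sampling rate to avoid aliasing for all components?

The highest frequency component is f_max = 23 kHz.
Nyquist rate = 2 * f_max = 2 * 23 kHz = 46 kHz.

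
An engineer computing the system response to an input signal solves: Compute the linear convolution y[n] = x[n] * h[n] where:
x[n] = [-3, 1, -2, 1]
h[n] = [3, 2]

y[n] = sum_k x[k]*h[n-k]. Output length = len(x) + len(h) - 1 = 4 + 2 - 1 = 5.
y[0] = -3*3 = -9
y[1] = 1*3 + -3*2 = -3
y[2] = -2*3 + 1*2 = -4
y[3] = 1*3 + -2*2 = -1
y[4] = 1*2 = 2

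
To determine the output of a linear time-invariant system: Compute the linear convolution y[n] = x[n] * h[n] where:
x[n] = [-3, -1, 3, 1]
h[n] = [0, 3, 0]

y[n] = sum_k x[k]*h[n-k]. Output length = len(x) + len(h) - 1 = 4 + 3 - 1 = 6.
y[0] = -3*0 = 0
y[1] = -1*0 + -3*3 = -9
y[2] = 3*0 + -1*3 + -3*0 = -3
y[3] = 1*0 + 3*3 + -1*0 = 9
y[4] = 1*3 + 3*0 = 3
y[5] = 1*0 = 0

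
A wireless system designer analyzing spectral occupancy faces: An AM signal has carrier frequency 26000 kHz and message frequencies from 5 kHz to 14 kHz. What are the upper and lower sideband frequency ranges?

Upper sideband (USB) = fc + [fm_low, fm_high] = 26000 + [5, 14] = [26005, 26014] kHz
Lower sideband (LSB) = fc - [fm_high, fm_low] = 26000 - [14, 5] = [25986, 25995] kHz
Total occupied spectrum: 25986 kHz to 26014 kHz (plus carrier at 26000 kHz)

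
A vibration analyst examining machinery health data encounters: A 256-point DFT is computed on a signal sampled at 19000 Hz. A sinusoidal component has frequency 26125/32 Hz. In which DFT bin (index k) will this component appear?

DFT frequency resolution = f_s/N = 19000/256 = 2375/32 Hz
Bin index k = f_signal / resolution = 26125/32 / 2375/32 = 11
The signal frequency 26125/32 Hz falls in DFT bin k = 11.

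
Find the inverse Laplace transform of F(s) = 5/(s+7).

Standard pair: k/(s+a) <-> k*e^(-at)*u(t)
With k=5, a=7: f(t) = 5*e^(-7t)*u(t)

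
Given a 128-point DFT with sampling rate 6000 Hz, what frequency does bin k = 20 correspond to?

The frequency of DFT bin k is: f_k = k * f_s / N
f_20 = 20 * 6000 / 128 = 1875/2 Hz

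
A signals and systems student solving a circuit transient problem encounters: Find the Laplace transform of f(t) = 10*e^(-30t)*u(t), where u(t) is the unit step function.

Standard Laplace transform pair:
e^(-at)*u(t) <-> 1/(s+a)
With a = 30: L{10*e^(-30t)*u(t)} = 10/(s+30), ROC: Re(s) > -30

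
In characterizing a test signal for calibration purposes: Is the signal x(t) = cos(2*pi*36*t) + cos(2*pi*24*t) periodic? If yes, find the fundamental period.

f1 = 36 Hz, f2 = 24 Hz
Period T1 = 1/36, T2 = 1/24
Ratio T1/T2 = 24/36, which is rational.
The signal is periodic with fundamental period T = 1/GCD(36,24) = 1/12 s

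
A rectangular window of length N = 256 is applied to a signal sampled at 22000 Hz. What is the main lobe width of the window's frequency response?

For a rectangular window of length N,
the main lobe width in frequency is 2*f_s/N.
= 2*22000/256 = 1375/8 Hz
This determines the minimum frequency separation for resolving two sinusoids.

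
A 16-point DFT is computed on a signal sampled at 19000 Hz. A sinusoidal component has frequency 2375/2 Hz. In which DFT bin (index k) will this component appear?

DFT frequency resolution = f_s/N = 19000/16 = 2375/2 Hz
Bin index k = f_signal / resolution = 2375/2 / 2375/2 = 1
The signal frequency 2375/2 Hz falls in DFT bin k = 1.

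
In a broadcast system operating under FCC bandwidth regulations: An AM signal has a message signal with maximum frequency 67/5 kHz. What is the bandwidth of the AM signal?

In AM (double-sideband), the bandwidth is twice the message frequency.
BW = 2 * f_m = 2 * 67/5 kHz = 134/5 kHz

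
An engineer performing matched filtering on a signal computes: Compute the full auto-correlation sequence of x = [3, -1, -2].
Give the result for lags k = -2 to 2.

r_xx[k] = sum_m x[m]*x[m+k], indexed from 0, for k = -2 to 2:
  r_xx[-2] = x[2]*x[0] = -6
  r_xx[-1] = x[1]*x[0] + x[2]*x[1] = -1
  r_xx[0] = x[0]*x[0] + x[1]*x[1] + x[2]*x[2] = 14
  r_xx[1] = x[0]*x[1] + x[1]*x[2] = -1
  r_xx[2] = x[0]*x[2] = -6
r_xx = [-6, -1, 14, -1, -6]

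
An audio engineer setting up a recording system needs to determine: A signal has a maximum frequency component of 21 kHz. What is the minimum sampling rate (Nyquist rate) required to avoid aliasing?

By the Nyquist-Shannon sampling theorem,
the minimum sampling rate (Nyquist rate) must be at least 2 * f_max.
Nyquist rate = 2 * 21 kHz = 42 kHz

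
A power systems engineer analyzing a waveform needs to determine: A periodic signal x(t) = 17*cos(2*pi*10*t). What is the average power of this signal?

Average power of A*cos(wt) is A^2/2.
P = 17^2 / 2 = 289/2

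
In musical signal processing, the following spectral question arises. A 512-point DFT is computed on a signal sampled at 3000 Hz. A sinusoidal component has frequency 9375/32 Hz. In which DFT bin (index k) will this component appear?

DFT frequency resolution = f_s/N = 3000/512 = 375/64 Hz
Bin index k = f_signal / resolution = 9375/32 / 375/64 = 50
The signal frequency 9375/32 Hz falls in DFT bin k = 50.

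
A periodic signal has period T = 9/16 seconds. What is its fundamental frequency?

The fundamental frequency is the reciprocal of the period.
f = 1/T = 1/(9/16) = 16/9 Hz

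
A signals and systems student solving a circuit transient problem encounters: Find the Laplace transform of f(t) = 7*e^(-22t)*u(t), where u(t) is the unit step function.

Standard Laplace transform pair:
e^(-at)*u(t) <-> 1/(s+a)
With a = 22: L{7*e^(-22t)*u(t)} = 7/(s+22), ROC: Re(s) > -22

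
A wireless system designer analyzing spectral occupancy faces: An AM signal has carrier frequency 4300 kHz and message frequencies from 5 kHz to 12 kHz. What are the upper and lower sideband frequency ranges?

Upper sideband (USB) = fc + [fm_low, fm_high] = 4300 + [5, 12] = [4305, 4312] kHz
Lower sideband (LSB) = fc - [fm_high, fm_low] = 4300 - [12, 5] = [4288, 4295] kHz
Total occupied spectrum: 4288 kHz to 4312 kHz (plus carrier at 4300 kHz)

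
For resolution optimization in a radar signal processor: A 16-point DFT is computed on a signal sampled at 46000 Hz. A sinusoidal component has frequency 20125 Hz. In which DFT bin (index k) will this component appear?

DFT frequency resolution = f_s/N = 46000/16 = 2875 Hz
Bin index k = f_signal / resolution = 20125 / 2875 = 7
The signal frequency 20125 Hz falls in DFT bin k = 7.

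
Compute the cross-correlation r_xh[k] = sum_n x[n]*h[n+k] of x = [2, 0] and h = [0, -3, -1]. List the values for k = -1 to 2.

Both sequences indexed from 0 and zero outside their support.
Lags with overlap: k = -1 to 2.
  r_xh[-1] = x[1]*h[0] = 0
  r_xh[0] = x[0]*h[0] + x[1]*h[1] = 0
  r_xh[1] = x[0]*h[1] + x[1]*h[2] = -6
  r_xh[2] = x[0]*h[2] = -2
r_xh = [0, 0, -6, -2] (for k = -1, ..., 2)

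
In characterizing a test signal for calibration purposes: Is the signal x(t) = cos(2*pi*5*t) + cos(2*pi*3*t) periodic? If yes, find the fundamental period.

f1 = 5 Hz, f2 = 3 Hz
Period T1 = 1/5, T2 = 1/3
Ratio T1/T2 = 3/5, which is rational.
The signal is periodic with fundamental period T = 1/GCD(5,3) = 1 s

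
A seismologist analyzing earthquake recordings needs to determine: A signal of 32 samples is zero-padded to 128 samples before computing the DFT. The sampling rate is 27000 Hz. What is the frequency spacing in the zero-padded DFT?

Original DFT: N = 32, resolution = f_s/N = 27000/32 = 3375/4 Hz
Zero-padded DFT: N = 128, resolution = f_s/N = 27000/128 = 3375/16 Hz
Zero-padding interpolates the spectrum (finer frequency grid)
but does NOT improve the true spectral resolution (ability to resolve close frequencies).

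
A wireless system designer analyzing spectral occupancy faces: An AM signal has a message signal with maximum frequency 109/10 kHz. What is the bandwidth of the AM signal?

In AM (double-sideband), the bandwidth is twice the message frequency.
BW = 2 * f_m = 2 * 109/10 kHz = 109/5 kHz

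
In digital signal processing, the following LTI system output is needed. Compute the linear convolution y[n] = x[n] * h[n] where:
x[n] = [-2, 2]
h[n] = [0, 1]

y[n] = sum_k x[k]*h[n-k]. Output length = len(x) + len(h) - 1 = 2 + 2 - 1 = 3.
y[0] = -2*0 = 0
y[1] = 2*0 + -2*1 = -2
y[2] = 2*1 = 2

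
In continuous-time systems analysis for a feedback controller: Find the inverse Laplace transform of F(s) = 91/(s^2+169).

Standard pair: w/(s^2+w^2) <-> sin(wt)*u(t)
Recognize w^2 = 169, so w = 13; numerator 91 = 7*13.
f(t) = 7*sin(13t)*u(t)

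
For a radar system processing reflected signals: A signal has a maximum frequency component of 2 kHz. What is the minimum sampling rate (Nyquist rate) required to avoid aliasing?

By the Nyquist-Shannon sampling theorem,
the minimum sampling rate (Nyquist rate) must be at least 2 * f_max.
Nyquist rate = 2 * 2 kHz = 4 kHz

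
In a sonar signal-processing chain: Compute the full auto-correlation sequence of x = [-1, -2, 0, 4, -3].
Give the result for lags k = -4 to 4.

r_xx[k] = sum_m x[m]*x[m+k], indexed from 0, for k = -4 to 4:
  r_xx[-4] = x[4]*x[0] = 3
  r_xx[-3] = x[3]*x[0] + x[4]*x[1] = 2
  r_xx[-2] = x[2]*x[0] + x[3]*x[1] + x[4]*x[2] = -8
  r_xx[-1] = x[1]*x[0] + x[2]*x[1] + x[3]*x[2] + x[4]*x[3] = -10
  r_xx[0] = x[0]*x[0] + x[1]*x[1] + x[2]*x[2] + x[3]*x[3] + x[4]*x[4] = 30
  r_xx[1] = x[0]*x[1] + x[1]*x[2] + x[2]*x[3] + x[3]*x[4] = -10
  r_xx[2] = x[0]*x[2] + x[1]*x[3] + x[2]*x[4] = -8
  r_xx[3] = x[0]*x[3] + x[1]*x[4] = 2
  r_xx[4] = x[0]*x[4] = 3
r_xx = [3, 2, -8, -10, 30, -10, -8, 2, 3]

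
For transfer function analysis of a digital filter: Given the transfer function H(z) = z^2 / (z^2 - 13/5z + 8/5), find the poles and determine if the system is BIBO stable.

Poles are roots of the denominator: z^2 - 13/5z + 8/5 = 0.
Quadratic formula: z = [-(-13/5) +/- sqrt((-13/5)^2 - 4*(8/5))] / 2
Discriminant = 169/25 - 32/5 = 9/25; sqrt = 3/5.
z = (13/5 +/- 3/5) / 2 => z = 8/5 or z = 1.
|p1| = 8/5, |p2| = 1.
For BIBO stability, all poles must lie inside the unit circle (|p| < 1).
System is UNSTABLE since at least one |p| >= 1.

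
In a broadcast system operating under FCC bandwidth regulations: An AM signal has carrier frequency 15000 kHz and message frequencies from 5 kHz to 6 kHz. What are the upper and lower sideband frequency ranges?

Upper sideband (USB) = fc + [fm_low, fm_high] = 15000 + [5, 6] = [15005, 15006] kHz
Lower sideband (LSB) = fc - [fm_high, fm_low] = 15000 - [6, 5] = [14994, 14995] kHz
Total occupied spectrum: 14994 kHz to 15006 kHz (plus carrier at 15000 kHz)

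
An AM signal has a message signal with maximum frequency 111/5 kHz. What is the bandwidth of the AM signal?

In AM (double-sideband), the bandwidth is twice the message frequency.
BW = 2 * f_m = 2 * 111/5 kHz = 222/5 kHz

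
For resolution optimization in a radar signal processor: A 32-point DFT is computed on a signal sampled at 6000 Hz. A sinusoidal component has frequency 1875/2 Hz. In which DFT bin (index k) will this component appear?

DFT frequency resolution = f_s/N = 6000/32 = 375/2 Hz
Bin index k = f_signal / resolution = 1875/2 / 375/2 = 5
The signal frequency 1875/2 Hz falls in DFT bin k = 5.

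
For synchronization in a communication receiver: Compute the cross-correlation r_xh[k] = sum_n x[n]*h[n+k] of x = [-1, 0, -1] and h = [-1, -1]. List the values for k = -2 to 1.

Both sequences indexed from 0 and zero outside their support.
Lags with overlap: k = -2 to 1.
  r_xh[-2] = x[2]*h[0] = 1
  r_xh[-1] = x[1]*h[0] + x[2]*h[1] = 1
  r_xh[0] = x[0]*h[0] + x[1]*h[1] = 1
  r_xh[1] = x[0]*h[1] = 1
r_xh = [1, 1, 1, 1] (for k = -2, ..., 1)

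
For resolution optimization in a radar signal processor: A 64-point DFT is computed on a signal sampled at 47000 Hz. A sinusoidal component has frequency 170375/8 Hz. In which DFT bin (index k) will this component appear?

DFT frequency resolution = f_s/N = 47000/64 = 5875/8 Hz
Bin index k = f_signal / resolution = 170375/8 / 5875/8 = 29
The signal frequency 170375/8 Hz falls in DFT bin k = 29.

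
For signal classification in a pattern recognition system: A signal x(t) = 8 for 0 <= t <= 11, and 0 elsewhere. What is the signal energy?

Energy = integral of |x(t)|^2 dt over the signal duration
= 8^2 * 11 = 64 * 11 = 704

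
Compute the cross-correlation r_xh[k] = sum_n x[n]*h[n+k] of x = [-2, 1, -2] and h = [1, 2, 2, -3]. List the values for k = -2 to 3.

Both sequences indexed from 0 and zero outside their support.
Lags with overlap: k = -2 to 3.
  r_xh[-2] = x[2]*h[0] = -2
  r_xh[-1] = x[1]*h[0] + x[2]*h[1] = -3
  r_xh[0] = x[0]*h[0] + x[1]*h[1] + x[2]*h[2] = -4
  r_xh[1] = x[0]*h[1] + x[1]*h[2] + x[2]*h[3] = 4
  r_xh[2] = x[0]*h[2] + x[1]*h[3] = -7
  r_xh[3] = x[0]*h[3] = 6
r_xh = [-2, -3, -4, 4, -7, 6] (for k = -2, ..., 3)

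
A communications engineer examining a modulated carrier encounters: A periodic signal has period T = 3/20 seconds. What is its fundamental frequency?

The fundamental frequency is the reciprocal of the period.
f = 1/T = 1/(3/20) = 20/3 Hz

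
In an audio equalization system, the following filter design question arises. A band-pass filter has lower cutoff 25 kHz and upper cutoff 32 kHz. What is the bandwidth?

Bandwidth = f_high - f_low
= 32 kHz - 25 kHz = 7 kHz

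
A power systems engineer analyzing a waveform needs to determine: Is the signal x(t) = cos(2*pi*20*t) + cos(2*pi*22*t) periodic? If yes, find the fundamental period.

f1 = 20 Hz, f2 = 22 Hz
Period T1 = 1/20, T2 = 1/22
Ratio T1/T2 = 22/20, which is rational.
The signal is periodic with fundamental period T = 1/GCD(20,22) = 1/2 s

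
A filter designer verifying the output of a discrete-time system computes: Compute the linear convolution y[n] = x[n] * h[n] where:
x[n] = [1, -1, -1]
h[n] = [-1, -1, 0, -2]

y[n] = sum_k x[k]*h[n-k]. Output length = len(x) + len(h) - 1 = 3 + 4 - 1 = 6.
y[0] = 1*-1 = -1
y[1] = -1*-1 + 1*-1 = 0
y[2] = -1*-1 + -1*-1 + 1*0 = 2
y[3] = -1*-1 + -1*0 + 1*-2 = -1
y[4] = -1*0 + -1*-2 = 2
y[5] = -1*-2 = 2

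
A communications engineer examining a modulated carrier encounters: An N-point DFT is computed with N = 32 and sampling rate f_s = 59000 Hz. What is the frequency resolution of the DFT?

DFT frequency resolution = f_s / N
= 59000 / 32 = 7375/4 Hz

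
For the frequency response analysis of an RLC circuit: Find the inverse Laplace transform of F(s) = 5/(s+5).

Standard pair: k/(s+a) <-> k*e^(-at)*u(t)
With k=5, a=5: f(t) = 5*e^(-5t)*u(t)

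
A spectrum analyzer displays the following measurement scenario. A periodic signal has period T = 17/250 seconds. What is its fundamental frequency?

The fundamental frequency is the reciprocal of the period.
f = 1/T = 1/(17/250) = 250/17 Hz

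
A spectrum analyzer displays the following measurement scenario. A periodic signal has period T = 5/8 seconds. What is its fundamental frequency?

The fundamental frequency is the reciprocal of the period.
f = 1/T = 1/(5/8) = 8/5 Hz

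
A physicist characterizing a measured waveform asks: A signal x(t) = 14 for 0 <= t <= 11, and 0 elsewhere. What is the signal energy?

Energy = integral of |x(t)|^2 dt over the signal duration
= 14^2 * 11 = 196 * 11 = 2156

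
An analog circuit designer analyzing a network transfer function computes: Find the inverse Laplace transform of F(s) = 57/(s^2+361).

Standard pair: w/(s^2+w^2) <-> sin(wt)*u(t)
Recognize w^2 = 361, so w = 19; numerator 57 = 3*19.
f(t) = 3*sin(19t)*u(t)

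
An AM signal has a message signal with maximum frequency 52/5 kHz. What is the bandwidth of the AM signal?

In AM (double-sideband), the bandwidth is twice the message frequency.
BW = 2 * f_m = 2 * 52/5 kHz = 104/5 kHz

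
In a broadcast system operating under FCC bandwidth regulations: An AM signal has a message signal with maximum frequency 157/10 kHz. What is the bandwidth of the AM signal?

In AM (double-sideband), the bandwidth is twice the message frequency.
BW = 2 * f_m = 2 * 157/10 kHz = 157/5 kHz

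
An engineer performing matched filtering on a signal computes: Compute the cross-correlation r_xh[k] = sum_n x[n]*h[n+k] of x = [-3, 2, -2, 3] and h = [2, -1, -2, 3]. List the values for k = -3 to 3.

Both sequences indexed from 0 and zero outside their support.
Lags with overlap: k = -3 to 3.
  r_xh[-3] = x[3]*h[0] = 6
  r_xh[-2] = x[2]*h[0] + x[3]*h[1] = -7
  r_xh[-1] = x[1]*h[0] + x[2]*h[1] + x[3]*h[2] = 0
  r_xh[0] = x[0]*h[0] + x[1]*h[1] + x[2]*h[2] + x[3]*h[3] = 5
  r_xh[1] = x[0]*h[1] + x[1]*h[2] + x[2]*h[3] = -7
  r_xh[2] = x[0]*h[2] + x[1]*h[3] = 12
  r_xh[3] = x[0]*h[3] = -9
r_xh = [6, -7, 0, 5, -7, 12, -9] (for k = -3, ..., 3)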